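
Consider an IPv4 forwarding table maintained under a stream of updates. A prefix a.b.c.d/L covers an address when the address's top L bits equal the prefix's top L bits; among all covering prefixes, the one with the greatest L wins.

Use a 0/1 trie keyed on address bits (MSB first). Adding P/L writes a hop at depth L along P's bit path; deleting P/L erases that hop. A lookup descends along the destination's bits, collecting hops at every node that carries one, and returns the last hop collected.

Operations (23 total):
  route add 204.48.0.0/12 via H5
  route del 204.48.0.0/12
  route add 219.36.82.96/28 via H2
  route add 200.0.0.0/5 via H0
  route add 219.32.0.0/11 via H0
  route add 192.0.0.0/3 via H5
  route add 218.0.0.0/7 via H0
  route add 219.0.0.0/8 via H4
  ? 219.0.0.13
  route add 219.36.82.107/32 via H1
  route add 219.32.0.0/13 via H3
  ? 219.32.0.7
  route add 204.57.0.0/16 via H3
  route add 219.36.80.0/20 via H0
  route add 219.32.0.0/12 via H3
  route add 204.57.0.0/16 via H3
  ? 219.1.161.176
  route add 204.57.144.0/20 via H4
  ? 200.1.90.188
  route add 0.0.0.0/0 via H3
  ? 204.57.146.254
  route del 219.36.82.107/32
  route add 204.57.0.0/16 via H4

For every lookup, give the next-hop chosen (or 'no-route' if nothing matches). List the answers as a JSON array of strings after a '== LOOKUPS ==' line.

Trace:
  + 204.48.0.0/12 (H5) depth=12
  del 204.48.0.0/12 (clear depth 12)
  + 219.36.82.96/28 (H2) depth=28
  + 200.0.0.0/5 (H0) depth=5
  + 219.32.0.0/11 (H0) depth=11
  + 192.0.0.0/3 (H5) depth=3
  + 218.0.0.0/7 (H0) depth=7
  + 219.0.0.0/8 (H4) depth=8
  ? 219.0.0.13  path d0:-→d1:-→d2:-→d3:H5→d4:-→d5:-→d6:-→d7:H0→d8:H4→d9:-→d10:-  best=H4
  + 219.36.82.107/32 (H1) depth=32
  + 219.32.0.0/13 (H3) depth=13
  ? 219.32.0.7  path d0:-→d1:-→d2:-→d3:H5→d4:-→d5:-→d6:-→d7:H0→d8:H4→d9:-→d10:-→d11:H0→d12:-→d13:H3  best=H3
  + 204.57.0.0/16 (H3) depth=16
  + 219.36.80.0/20 (H0) depth=20
  + 219.32.0.0/12 (H3) depth=12
  + 204.57.0.0/16 (H3) depth=16
  ? 219.1.161.176  path d0:-→d1:-→d2:-→d3:H5→d4:-→d5:-→d6:-→d7:H0→d8:H4→d9:-→d10:-  best=H4
  + 204.57.144.0/20 (H4) depth=20
  ? 200.1.90.188  path d0:-→d1:-→d2:-→d3:H5→d4:-→d5:H0  best=H0
  + 0.0.0.0/0 (H3) depth=0
  ? 204.57.146.254  path d0:H3→d1:-→d2:-→d3:H5→d4:-→d5:H0→d6:-→d7:-→d8:-→d9:-→d10:-→d11:-→d12:-→d13:-→d14:-→d15:-→d16:H3→d17:-→d18:-→d19:-→d20:H4  best=H4
  del 219.36.82.107/32 (clear depth 32)
  + 204.57.0.0/16 (H4) depth=16

== LOOKUPS ==
["H4","H3","H4","H0","H4"]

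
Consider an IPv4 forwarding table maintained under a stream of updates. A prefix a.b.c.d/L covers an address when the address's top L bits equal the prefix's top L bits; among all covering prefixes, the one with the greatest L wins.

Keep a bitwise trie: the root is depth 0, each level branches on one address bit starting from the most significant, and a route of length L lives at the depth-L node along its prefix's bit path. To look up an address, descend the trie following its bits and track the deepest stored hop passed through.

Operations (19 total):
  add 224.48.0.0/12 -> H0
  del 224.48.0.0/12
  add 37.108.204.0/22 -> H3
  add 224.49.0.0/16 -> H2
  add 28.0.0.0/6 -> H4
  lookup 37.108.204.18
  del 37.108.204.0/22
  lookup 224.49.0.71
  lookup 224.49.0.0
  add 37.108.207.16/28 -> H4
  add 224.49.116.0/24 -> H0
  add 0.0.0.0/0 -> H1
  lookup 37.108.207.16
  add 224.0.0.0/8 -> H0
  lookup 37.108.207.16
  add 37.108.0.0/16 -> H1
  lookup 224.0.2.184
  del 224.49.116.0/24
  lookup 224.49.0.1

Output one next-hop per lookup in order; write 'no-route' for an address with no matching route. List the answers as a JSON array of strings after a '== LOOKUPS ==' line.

Trace:
  add 224.48.0.0/12 -> H0 at depth 12
  del 224.48.0.0/12 (clear depth 12)
  add 37.108.204.0/22 -> H3 at depth 22
  add 224.49.0.0/16 -> H2 at depth 16
  add 28.0.0.0/6 -> H4 at depth 6
  ? 37.108.204.18  path d0:-→d1:-→d2:-→d3:-→d4:-→d5:-→d6:-→d7:-→d8:-→d9:-→d10:-→d11:-→d12:-→d13:-→d14:-→d15:-→d16:-→d17:-→d18:-→d19:-→d20:-→d21:-→d22:H3  best=H3
  del 37.108.204.0/22 (clear depth 22)
  ? 224.49.0.71  path d0:-→d1:-→d2:-→d3:-→d4:-→d5:-→d6:-→d7:-→d8:-→d9:-→d10:-→d11:-→d12:-→d13:-→d14:-→d15:-→d16:H2  best=H2
  ? 224.49.0.0  path d0:-→d1:-→d2:-→d3:-→d4:-→d5:-→d6:-→d7:-→d8:-→d9:-→d10:-→d11:-→d12:-→d13:-→d14:-→d15:-→d16:H2  best=H2
  add 37.108.207.16/28 -> H4 at depth 28
  add 224.49.116.0/24 -> H0 at depth 24
  add 0.0.0.0/0 -> H1 at depth 0
  ? 37.108.207.16  path d0:H1→d1:-→d2:-→d3:-→d4:-→d5:-→d6:-→d7:-→d8:-→d9:-→d10:-→d11:-→d12:-→d13:-→d14:-→d15:-→d16:-→d17:-→d18:-→d19:-→d20:-→d21:-→d22:-→d23:-→d24:-→d25:-→d26:-→d27:-→d28:H4  best=H4
  add 224.0.0.0/8 -> H0 at depth 8
  ? 37.108.207.16  path d0:H1→d1:-→d2:-→d3:-→d4:-→d5:-→d6:-→d7:-→d8:-→d9:-→d10:-→d11:-→d12:-→d13:-→d14:-→d15:-→d16:-→d17:-→d18:-→d19:-→d20:-→d21:-→d22:-→d23:-→d24:-→d25:-→d26:-→d27:-→d28:H4  best=H4
  add 37.108.0.0/16 -> H1 at depth 16
  ? 224.0.2.184  path d0:H1→d1:-→d2:-→d3:-→d4:-→d5:-→d6:-→d7:-→d8:H0→d9:-→d10:-  best=H0
  del 224.49.116.0/24 (clear depth 24)
  ? 224.49.0.1  path d0:H1→d1:-→d2:-→d3:-→d4:-→d5:-→d6:-→d7:-→d8:H0→d9:-→d10:-→d11:-→d12:-→d13:-→d14:-→d15:-→d16:H2→d17:-  best=H2

== LOOKUPS ==
["H3","H2","H2","H4","H4","H0","H2"]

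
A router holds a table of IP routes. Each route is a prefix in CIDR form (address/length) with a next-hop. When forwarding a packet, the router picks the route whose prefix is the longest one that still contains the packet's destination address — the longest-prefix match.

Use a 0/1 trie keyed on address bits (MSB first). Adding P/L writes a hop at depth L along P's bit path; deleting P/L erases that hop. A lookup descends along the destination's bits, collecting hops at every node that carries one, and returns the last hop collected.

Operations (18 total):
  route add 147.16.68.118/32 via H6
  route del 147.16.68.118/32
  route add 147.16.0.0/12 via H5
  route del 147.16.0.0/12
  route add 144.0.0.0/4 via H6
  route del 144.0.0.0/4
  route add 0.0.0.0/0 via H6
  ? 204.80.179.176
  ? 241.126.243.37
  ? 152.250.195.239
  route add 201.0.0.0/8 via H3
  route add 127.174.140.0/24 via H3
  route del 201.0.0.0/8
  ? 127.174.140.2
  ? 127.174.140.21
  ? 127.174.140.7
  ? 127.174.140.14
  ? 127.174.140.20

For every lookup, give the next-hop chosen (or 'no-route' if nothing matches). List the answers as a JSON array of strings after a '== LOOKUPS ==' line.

Process each operation:
  + 147.16.68.118/32 (H6) depth=32
  del 147.16.68.118/32 (clear depth 32)
  + 147.16.0.0/12 (H5) depth=12
  del 147.16.0.0/12 (clear depth 12)
  + 144.0.0.0/4 (H6) depth=4
  del 144.0.0.0/4 (clear depth 4)
  + 0.0.0.0/0 (H6) depth=0
  ? 204.80.179.176  path d0:H6→d1:-  best=H6
  ? 241.126.243.37  path d0:H6→d1:-  best=H6
  ? 152.250.195.239  path d0:H6→d1:-→d2:-→d3:-→d4:-  best=H6
  + 201.0.0.0/8 (H3) depth=8
  + 127.174.140.0/24 (H3) depth=24
  del 201.0.0.0/8 (clear depth 8)
  ? 127.174.140.2  path d0:H6→d1:-→d2:-→d3:-→d4:-→d5:-→d6:-→d7:-→d8:-→d9:-→d10:-→d11:-→d12:-→d13:-→d14:-→d15:-→d16:-→d17:-→d18:-→d19:-→d20:-→d21:-→d22:-→d23:-→d24:H3  best=H3
  ? 127.174.140.21  path d0:H6→d1:-→d2:-→d3:-→d4:-→d5:-→d6:-→d7:-→d8:-→d9:-→d10:-→d11:-→d12:-→d13:-→d14:-→d15:-→d16:-→d17:-→d18:-→d19:-→d20:-→d21:-→d22:-→d23:-→d24:H3  best=H3
  ? 127.174.140.7  path d0:H6→d1:-→d2:-→d3:-→d4:-→d5:-→d6:-→d7:-→d8:-→d9:-→d10:-→d11:-→d12:-→d13:-→d14:-→d15:-→d16:-→d17:-→d18:-→d19:-→d20:-→d21:-→d22:-→d23:-→d24:H3  best=H3
  ? 127.174.140.14  path d0:H6→d1:-→d2:-→d3:-→d4:-→d5:-→d6:-→d7:-→d8:-→d9:-→d10:-→d11:-→d12:-→d13:-→d14:-→d15:-→d16:-→d17:-→d18:-→d19:-→d20:-→d21:-→d22:-→d23:-→d24:H3  best=H3
  ? 127.174.140.20  path d0:H6→d1:-→d2:-→d3:-→d4:-→d5:-→d6:-→d7:-→d8:-→d9:-→d10:-→d11:-→d12:-→d13:-→d14:-→d15:-→d16:-→d17:-→d18:-→d19:-→d20:-→d21:-→d22:-→d23:-→d24:H3  best=H3

== LOOKUPS ==
["H6","H6","H6","H3","H3","H3","H3","H3"]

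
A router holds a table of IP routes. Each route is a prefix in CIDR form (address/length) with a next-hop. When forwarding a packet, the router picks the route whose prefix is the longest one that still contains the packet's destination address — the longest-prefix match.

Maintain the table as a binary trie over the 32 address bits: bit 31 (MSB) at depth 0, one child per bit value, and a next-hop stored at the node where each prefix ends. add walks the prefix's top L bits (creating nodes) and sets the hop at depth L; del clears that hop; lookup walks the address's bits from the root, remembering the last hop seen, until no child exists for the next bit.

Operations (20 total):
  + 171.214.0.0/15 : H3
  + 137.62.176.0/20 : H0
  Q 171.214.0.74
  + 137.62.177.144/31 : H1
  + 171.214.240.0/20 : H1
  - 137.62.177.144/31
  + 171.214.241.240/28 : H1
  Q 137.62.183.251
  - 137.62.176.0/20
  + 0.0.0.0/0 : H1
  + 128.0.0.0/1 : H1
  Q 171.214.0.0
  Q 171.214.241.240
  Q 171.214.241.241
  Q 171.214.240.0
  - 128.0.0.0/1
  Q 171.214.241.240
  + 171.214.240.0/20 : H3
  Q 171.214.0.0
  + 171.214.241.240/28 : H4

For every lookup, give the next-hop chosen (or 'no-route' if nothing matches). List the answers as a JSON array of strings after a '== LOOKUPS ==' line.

Process each operation:
  add 171.214.0.0/15 -> H3 at depth 15
  add 137.62.176.0/20 -> H0 at depth 20
  Q 171.214.0.74: descend 101010111101011 ; hops seen [H3] ; pick H3
  add 137.62.177.144/31 -> H1 at depth 31
  add 171.214.240.0/20 -> H1 at depth 20
  del 137.62.177.144/31 (clear depth 31)
  add 171.214.241.240/28 -> H1 at depth 28
  Q 137.62.183.251: descend 100010010011111010110 ; hops seen [H0] ; pick H0
  del 137.62.176.0/20 (clear depth 20)
  add 0.0.0.0/0 -> H1 at depth 0
  add 128.0.0.0/1 -> H1 at depth 1
  Q 171.214.0.0: descend 1010101111010110 ; hops seen [H1,H1,H3] ; pick H3
  Q 171.214.241.240: descend 1010101111010110111100011111 ; hops seen [H1,H1,H3,H1,H1] ; pick H1
  Q 171.214.241.241: descend 1010101111010110111100011111 ; hops seen [H1,H1,H3,H1,H1] ; pick H1
  Q 171.214.240.0: descend 10101011110101101111000 ; hops seen [H1,H1,H3,H1] ; pick H1
  del 128.0.0.0/1 (clear depth 1)
  Q 171.214.241.240: descend 1010101111010110111100011111 ; hops seen [H1,H3,H1,H1] ; pick H1
  add 171.214.240.0/20 -> H3 at depth 20
  Q 171.214.0.0: descend 1010101111010110 ; hops seen [H1,H3] ; pick H3
  add 171.214.241.240/28 -> H4 at depth 28

== LOOKUPS ==
["H3","H0","H3","H1","H1","H1","H1","H3"]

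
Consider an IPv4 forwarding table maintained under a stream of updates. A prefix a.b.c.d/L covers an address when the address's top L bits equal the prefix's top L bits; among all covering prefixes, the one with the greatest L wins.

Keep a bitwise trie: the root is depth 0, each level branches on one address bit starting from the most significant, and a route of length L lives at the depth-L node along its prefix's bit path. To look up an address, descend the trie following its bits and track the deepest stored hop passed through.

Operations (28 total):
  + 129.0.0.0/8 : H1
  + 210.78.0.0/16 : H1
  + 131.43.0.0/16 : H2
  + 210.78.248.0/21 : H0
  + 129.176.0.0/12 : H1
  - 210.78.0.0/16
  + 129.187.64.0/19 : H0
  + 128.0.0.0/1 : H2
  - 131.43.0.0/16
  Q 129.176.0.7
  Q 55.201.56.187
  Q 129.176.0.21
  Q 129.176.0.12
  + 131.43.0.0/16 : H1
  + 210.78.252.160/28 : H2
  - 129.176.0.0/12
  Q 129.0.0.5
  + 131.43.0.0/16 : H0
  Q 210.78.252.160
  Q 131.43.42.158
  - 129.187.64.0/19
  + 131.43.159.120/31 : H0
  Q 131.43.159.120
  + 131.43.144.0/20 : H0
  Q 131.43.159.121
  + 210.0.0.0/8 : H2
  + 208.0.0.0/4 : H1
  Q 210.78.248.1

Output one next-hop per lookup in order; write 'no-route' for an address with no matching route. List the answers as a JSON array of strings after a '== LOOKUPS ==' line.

Process each operation:
  add 129.0.0.0/8 -> H1 at depth 8
  add 210.78.0.0/16 -> H1 at depth 16
  add 131.43.0.0/16 -> H2 at depth 16
  add 210.78.248.0/21 -> H0 at depth 21
  add 129.176.0.0/12 -> H1 at depth 12
  - 210.78.0.0/16 clear@16
  add 129.187.64.0/19 -> H0 at depth 19
  add 128.0.0.0/1 -> H2 at depth 1
  - 131.43.0.0/16 clear@16
  ? 129.176.0.7  path d0:-→d1:H2→d2:-→d3:-→d4:-→d5:-→d6:-→d7:-→d8:H1→d9:-→d10:-→d11:-→d12:H1  best=H1
  ? 55.201.56.187  path d0:-  best=no-route
  ? 129.176.0.21  path d0:-→d1:H2→d2:-→d3:-→d4:-→d5:-→d6:-→d7:-→d8:H1→d9:-→d10:-→d11:-→d12:H1  best=H1
  ? 129.176.0.12  path d0:-→d1:H2→d2:-→d3:-→d4:-→d5:-→d6:-→d7:-→d8:H1→d9:-→d10:-→d11:-→d12:H1  best=H1
  add 131.43.0.0/16 -> H1 at depth 16
  add 210.78.252.160/28 -> H2 at depth 28
  - 129.176.0.0/12 clear@12
  ? 129.0.0.5  path d0:-→d1:H2→d2:-→d3:-→d4:-→d5:-→d6:-→d7:-→d8:H1  best=H1
  add 131.43.0.0/16 -> H0 at depth 16
  ? 210.78.252.160  path d0:-→d1:H2→d2:-→d3:-→d4:-→d5:-→d6:-→d7:-→d8:-→d9:-→d10:-→d11:-→d12:-→d13:-→d14:-→d15:-→d16:-→d17:-→d18:-→d19:-→d20:-→d21:H0→d22:-→d23:-→d24:-→d25:-→d26:-→d27:-→d28:H2  best=H2
  ? 131.43.42.158  path d0:-→d1:H2→d2:-→d3:-→d4:-→d5:-→d6:-→d7:-→d8:-→d9:-→d10:-→d11:-→d12:-→d13:-→d14:-→d15:-→d16:H0  best=H0
  - 129.187.64.0/19 clear@19
  add 131.43.159.120/31 -> H0 at depth 31
  ? 131.43.159.120  path d0:-→d1:H2→d2:-→d3:-→d4:-→d5:-→d6:-→d7:-→d8:-→d9:-→d10:-→d11:-→d12:-→d13:-→d14:-→d15:-→d16:H0→d17:-→d18:-→d19:-→d20:-→d21:-→d22:-→d23:-→d24:-→d25:-→d26:-→d27:-→d28:-→d29:-→d30:-→d31:H0  best=H0
  add 131.43.144.0/20 -> H0 at depth 20
  ? 131.43.159.121  path d0:-→d1:H2→d2:-→d3:-→d4:-→d5:-→d6:-→d7:-→d8:-→d9:-→d10:-→d11:-→d12:-→d13:-→d14:-→d15:-→d16:H0→d17:-→d18:-→d19:-→d20:H0→d21:-→d22:-→d23:-→d24:-→d25:-→d26:-→d27:-→d28:-→d29:-→d30:-→d31:H0  best=H0
  add 210.0.0.0/8 -> H2 at depth 8
  add 208.0.0.0/4 -> H1 at depth 4
  ? 210.78.248.1  path d0:-→d1:H2→d2:-→d3:-→d4:H1→d5:-→d6:-→d7:-→d8:H2→d9:-→d10:-→d11:-→d12:-→d13:-→d14:-→d15:-→d16:-→d17:-→d18:-→d19:-→d20:-→d21:H0  best=H0

== LOOKUPS ==
["H1","no-route","H1","H1","H1","H2","H0","H0","H0","H0"]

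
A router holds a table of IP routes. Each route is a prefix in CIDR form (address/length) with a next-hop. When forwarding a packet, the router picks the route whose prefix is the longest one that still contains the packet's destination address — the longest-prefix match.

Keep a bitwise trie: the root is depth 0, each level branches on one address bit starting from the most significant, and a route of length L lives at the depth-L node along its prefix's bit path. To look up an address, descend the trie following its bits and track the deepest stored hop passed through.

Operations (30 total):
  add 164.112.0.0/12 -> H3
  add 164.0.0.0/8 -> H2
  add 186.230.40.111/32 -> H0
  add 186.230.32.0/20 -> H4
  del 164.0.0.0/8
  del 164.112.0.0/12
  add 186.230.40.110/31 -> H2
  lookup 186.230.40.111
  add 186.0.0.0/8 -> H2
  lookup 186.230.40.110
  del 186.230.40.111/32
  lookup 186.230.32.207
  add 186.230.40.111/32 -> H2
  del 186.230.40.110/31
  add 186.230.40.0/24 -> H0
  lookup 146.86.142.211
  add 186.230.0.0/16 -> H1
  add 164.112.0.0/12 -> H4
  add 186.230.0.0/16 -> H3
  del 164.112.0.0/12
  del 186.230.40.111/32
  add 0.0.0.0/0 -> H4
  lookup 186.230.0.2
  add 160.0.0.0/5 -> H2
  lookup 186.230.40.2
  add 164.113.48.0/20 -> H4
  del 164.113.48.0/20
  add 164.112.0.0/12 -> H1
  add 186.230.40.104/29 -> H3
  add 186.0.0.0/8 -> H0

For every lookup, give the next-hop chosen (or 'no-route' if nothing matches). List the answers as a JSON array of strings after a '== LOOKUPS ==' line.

Process each operation:
  add 164.112.0.0/12 -> H3 at depth 12
  add 164.0.0.0/8 -> H2 at depth 8
  add 186.230.40.111/32 -> H0 at depth 32
  add 186.230.32.0/20 -> H4 at depth 20
  - 164.0.0.0/8 clear@8
  - 164.112.0.0/12 clear@12
  add 186.230.40.110/31 -> H2 at depth 31
  Q 186.230.40.111: descend 10111010111001100010100001101111 ; hops seen [H4,H2,H0] ; pick H0
  add 186.0.0.0/8 -> H2 at depth 8
  Q 186.230.40.110: descend 1011101011100110001010000110111 ; hops seen [H2,H4,H2] ; pick H2
  - 186.230.40.111/32 clear@32
  Q 186.230.32.207: descend 10111010111001100010 ; hops seen [H2,H4] ; pick H4
  add 186.230.40.111/32 -> H2 at depth 32
  - 186.230.40.110/31 clear@31
  add 186.230.40.0/24 -> H0 at depth 24
  Q 146.86.142.211: descend 10 ; hops seen [∅] ; pick no-route
  add 186.230.0.0/16 -> H1 at depth 16
  add 164.112.0.0/12 -> H4 at depth 12
  add 186.230.0.0/16 -> H3 at depth 16
  - 164.112.0.0/12 clear@12
  - 186.230.40.111/32 clear@32
  add 0.0.0.0/0 -> H4 at depth 0
  Q 186.230.0.2: descend 101110101110011000 ; hops seen [H4,H2,H3] ; pick H3
  add 160.0.0.0/5 -> H2 at depth 5
  Q 186.230.40.2: descend 1011101011100110001010000 ; hops seen [H4,H2,H3,H4,H0] ; pick H0
  add 164.113.48.0/20 -> H4 at depth 20
  - 164.113.48.0/20 clear@20
  add 164.112.0.0/12 -> H1 at depth 12
  add 186.230.40.104/29 -> H3 at depth 29
  add 186.0.0.0/8 -> H0 at depth 8

== LOOKUPS ==
["H0","H2","H4","no-route","H3","H0"]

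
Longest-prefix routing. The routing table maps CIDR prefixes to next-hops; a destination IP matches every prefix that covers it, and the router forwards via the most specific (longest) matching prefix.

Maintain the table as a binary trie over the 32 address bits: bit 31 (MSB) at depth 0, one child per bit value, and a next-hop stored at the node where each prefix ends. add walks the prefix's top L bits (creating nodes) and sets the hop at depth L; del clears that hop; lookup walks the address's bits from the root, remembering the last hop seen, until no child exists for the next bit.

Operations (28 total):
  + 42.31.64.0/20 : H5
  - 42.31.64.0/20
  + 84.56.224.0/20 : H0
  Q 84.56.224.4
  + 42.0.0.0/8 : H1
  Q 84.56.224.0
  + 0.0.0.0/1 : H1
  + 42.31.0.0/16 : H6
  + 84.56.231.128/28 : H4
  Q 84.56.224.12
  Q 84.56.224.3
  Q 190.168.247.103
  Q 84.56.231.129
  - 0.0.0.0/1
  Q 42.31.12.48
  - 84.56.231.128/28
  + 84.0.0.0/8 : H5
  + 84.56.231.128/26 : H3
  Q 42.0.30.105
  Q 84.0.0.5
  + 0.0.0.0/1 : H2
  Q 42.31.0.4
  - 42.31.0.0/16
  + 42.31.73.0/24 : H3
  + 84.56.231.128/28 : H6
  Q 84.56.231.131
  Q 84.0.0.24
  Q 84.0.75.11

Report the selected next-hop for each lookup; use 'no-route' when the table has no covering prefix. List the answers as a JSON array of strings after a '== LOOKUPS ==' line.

Trace:
  add 42.31.64.0/20 -> H5 at depth 20
  del 42.31.64.0/20 (clear depth 20)
  add 84.56.224.0/20 -> H0 at depth 20
  ? 84.56.224.4  path d0:-→d1:-→d2:-→d3:-→d4:-→d5:-→d6:-→d7:-→d8:-→d9:-→d10:-→d11:-→d12:-→d13:-→d14:-→d15:-→d16:-→d17:-→d18:-→d19:-→d20:H0  best=H0
  add 42.0.0.0/8 -> H1 at depth 8
  ? 84.56.224.0  path d0:-→d1:-→d2:-→d3:-→d4:-→d5:-→d6:-→d7:-→d8:-→d9:-→d10:-→d11:-→d12:-→d13:-→d14:-→d15:-→d16:-→d17:-→d18:-→d19:-→d20:H0  best=H0
  add 0.0.0.0/1 -> H1 at depth 1
  add 42.31.0.0/16 -> H6 at depth 16
  add 84.56.231.128/28 -> H4 at depth 28
  ? 84.56.224.12  path d0:-→d1:H1→d2:-→d3:-→d4:-→d5:-→d6:-→d7:-→d8:-→d9:-→d10:-→d11:-→d12:-→d13:-→d14:-→d15:-→d16:-→d17:-→d18:-→d19:-→d20:H0→d21:-  best=H0
  ? 84.56.224.3  path d0:-→d1:H1→d2:-→d3:-→d4:-→d5:-→d6:-→d7:-→d8:-→d9:-→d10:-→d11:-→d12:-→d13:-→d14:-→d15:-→d16:-→d17:-→d18:-→d19:-→d20:H0→d21:-  best=H0
  ? 190.168.247.103  path d0:-  best=no-route
  ? 84.56.231.129  path d0:-→d1:H1→d2:-→d3:-→d4:-→d5:-→d6:-→d7:-→d8:-→d9:-→d10:-→d11:-→d12:-→d13:-→d14:-→d15:-→d16:-→d17:-→d18:-→d19:-→d20:H0→d21:-→d22:-→d23:-→d24:-→d25:-→d26:-→d27:-→d28:H4  best=H4
  del 0.0.0.0/1 (clear depth 1)
  ? 42.31.12.48  path d0:-→d1:-→d2:-→d3:-→d4:-→d5:-→d6:-→d7:-→d8:H1→d9:-→d10:-→d11:-→d12:-→d13:-→d14:-→d15:-→d16:H6→d17:-  best=H6
  del 84.56.231.128/28 (clear depth 28)
  add 84.0.0.0/8 -> H5 at depth 8
  add 84.56.231.128/26 -> H3 at depth 26
  ? 42.0.30.105  path d0:-→d1:-→d2:-→d3:-→d4:-→d5:-→d6:-→d7:-→d8:H1→d9:-→d10:-→d11:-  best=H1
  ? 84.0.0.5  path d0:-→d1:-→d2:-→d3:-→d4:-→d5:-→d6:-→d7:-→d8:H5→d9:-→d10:-  best=H5
  add 0.0.0.0/1 -> H2 at depth 1
  ? 42.31.0.4  path d0:-→d1:H2→d2:-→d3:-→d4:-→d5:-→d6:-→d7:-→d8:H1→d9:-→d10:-→d11:-→d12:-→d13:-→d14:-→d15:-→d16:H6→d17:-  best=H6
  del 42.31.0.0/16 (clear depth 16)
  add 42.31.73.0/24 -> H3 at depth 24
  add 84.56.231.128/28 -> H6 at depth 28
  ? 84.56.231.131  path d0:-→d1:H2→d2:-→d3:-→d4:-→d5:-→d6:-→d7:-→d8:H5→d9:-→d10:-→d11:-→d12:-→d13:-→d14:-→d15:-→d16:-→d17:-→d18:-→d19:-→d20:H0→d21:-→d22:-→d23:-→d24:-→d25:-→d26:H3→d27:-→d28:H6  best=H6
  ? 84.0.0.24  path d0:-→d1:H2→d2:-→d3:-→d4:-→d5:-→d6:-→d7:-→d8:H5→d9:-→d10:-  best=H5
  ? 84.0.75.11  path d0:-→d1:H2→d2:-→d3:-→d4:-→d5:-→d6:-→d7:-→d8:H5→d9:-→d10:-  best=H5

== LOOKUPS ==
["H0","H0","H0","H0","no-route","H4","H6","H1","H5","H6","H6","H5","H5"]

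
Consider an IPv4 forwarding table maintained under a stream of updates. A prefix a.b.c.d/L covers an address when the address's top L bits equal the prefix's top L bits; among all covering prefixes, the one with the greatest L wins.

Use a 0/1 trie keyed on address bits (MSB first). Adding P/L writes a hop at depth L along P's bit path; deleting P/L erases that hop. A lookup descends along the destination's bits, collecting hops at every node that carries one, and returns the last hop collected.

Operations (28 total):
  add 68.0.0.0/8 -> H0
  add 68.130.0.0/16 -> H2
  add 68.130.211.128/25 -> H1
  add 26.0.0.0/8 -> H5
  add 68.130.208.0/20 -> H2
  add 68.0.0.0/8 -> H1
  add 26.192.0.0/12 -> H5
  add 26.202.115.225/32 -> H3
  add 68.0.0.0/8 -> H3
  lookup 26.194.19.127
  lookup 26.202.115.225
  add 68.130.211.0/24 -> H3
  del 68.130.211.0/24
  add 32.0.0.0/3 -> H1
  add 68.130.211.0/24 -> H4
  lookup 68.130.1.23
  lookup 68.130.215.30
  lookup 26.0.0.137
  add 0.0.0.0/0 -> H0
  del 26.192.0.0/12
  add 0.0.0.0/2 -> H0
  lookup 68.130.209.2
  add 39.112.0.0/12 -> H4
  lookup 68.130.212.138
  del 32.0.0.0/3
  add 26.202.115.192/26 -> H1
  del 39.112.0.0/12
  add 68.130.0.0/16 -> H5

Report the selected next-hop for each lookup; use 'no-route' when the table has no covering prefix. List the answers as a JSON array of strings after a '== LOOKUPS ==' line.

Process each operation:
  add 68.0.0.0/8 -> H0 at depth 8
  add 68.130.0.0/16 -> H2 at depth 16
  add 68.130.211.128/25 -> H1 at depth 25
  add 26.0.0.0/8 -> H5 at depth 8
  add 68.130.208.0/20 -> H2 at depth 20
  add 68.0.0.0/8 -> H1 at depth 8
  add 26.192.0.0/12 -> H5 at depth 12
  add 26.202.115.225/32 -> H3 at depth 32
  add 68.0.0.0/8 -> H3 at depth 8
  ? 26.194.19.127  path d0:-→d1:-→d2:-→d3:-→d4:-→d5:-→d6:-→d7:-→d8:H5→d9:-→d10:-→d11:-→d12:H5  best=H5
  ? 26.202.115.225  path d0:-→d1:-→d2:-→d3:-→d4:-→d5:-→d6:-→d7:-→d8:H5→d9:-→d10:-→d11:-→d12:H5→d13:-→d14:-→d15:-→d16:-→d17:-→d18:-→d19:-→d20:-→d21:-→d22:-→d23:-→d24:-→d25:-→d26:-→d27:-→d28:-→d29:-→d30:-→d31:-→d32:H3  best=H3
  add 68.130.211.0/24 -> H3 at depth 24
  - 68.130.211.0/24 clear@24
  add 32.0.0.0/3 -> H1 at depth 3
  add 68.130.211.0/24 -> H4 at depth 24
  ? 68.130.1.23  path d0:-→d1:-→d2:-→d3:-→d4:-→d5:-→d6:-→d7:-→d8:H3→d9:-→d10:-→d11:-→d12:-→d13:-→d14:-→d15:-→d16:H2  best=H2
  ? 68.130.215.30  path d0:-→d1:-→d2:-→d3:-→d4:-→d5:-→d6:-→d7:-→d8:H3→d9:-→d10:-→d11:-→d12:-→d13:-→d14:-→d15:-→d16:H2→d17:-→d18:-→d19:-→d20:H2→d21:-  best=H2
  ? 26.0.0.137  path d0:-→d1:-→d2:-→d3:-→d4:-→d5:-→d6:-→d7:-→d8:H5  best=H5
  add 0.0.0.0/0 -> H0 at depth 0
  - 26.192.0.0/12 clear@12
  add 0.0.0.0/2 -> H0 at depth 2
  ? 68.130.209.2  path d0:H0→d1:-→d2:-→d3:-→d4:-→d5:-→d6:-→d7:-→d8:H3→d9:-→d10:-→d11:-→d12:-→d13:-→d14:-→d15:-→d16:H2→d17:-→d18:-→d19:-→d20:H2→d21:-→d22:-  best=H2
  add 39.112.0.0/12 -> H4 at depth 12
  ? 68.130.212.138  path d0:H0→d1:-→d2:-→d3:-→d4:-→d5:-→d6:-→d7:-→d8:H3→d9:-→d10:-→d11:-→d12:-→d13:-→d14:-→d15:-→d16:H2→d17:-→d18:-→d19:-→d20:H2→d21:-  best=H2
  - 32.0.0.0/3 clear@3
  add 26.202.115.192/26 -> H1 at depth 26
  - 39.112.0.0/12 clear@12
  add 68.130.0.0/16 -> H5 at depth 16

== LOOKUPS ==
["H5","H3","H2","H2","H5","H2","H2"]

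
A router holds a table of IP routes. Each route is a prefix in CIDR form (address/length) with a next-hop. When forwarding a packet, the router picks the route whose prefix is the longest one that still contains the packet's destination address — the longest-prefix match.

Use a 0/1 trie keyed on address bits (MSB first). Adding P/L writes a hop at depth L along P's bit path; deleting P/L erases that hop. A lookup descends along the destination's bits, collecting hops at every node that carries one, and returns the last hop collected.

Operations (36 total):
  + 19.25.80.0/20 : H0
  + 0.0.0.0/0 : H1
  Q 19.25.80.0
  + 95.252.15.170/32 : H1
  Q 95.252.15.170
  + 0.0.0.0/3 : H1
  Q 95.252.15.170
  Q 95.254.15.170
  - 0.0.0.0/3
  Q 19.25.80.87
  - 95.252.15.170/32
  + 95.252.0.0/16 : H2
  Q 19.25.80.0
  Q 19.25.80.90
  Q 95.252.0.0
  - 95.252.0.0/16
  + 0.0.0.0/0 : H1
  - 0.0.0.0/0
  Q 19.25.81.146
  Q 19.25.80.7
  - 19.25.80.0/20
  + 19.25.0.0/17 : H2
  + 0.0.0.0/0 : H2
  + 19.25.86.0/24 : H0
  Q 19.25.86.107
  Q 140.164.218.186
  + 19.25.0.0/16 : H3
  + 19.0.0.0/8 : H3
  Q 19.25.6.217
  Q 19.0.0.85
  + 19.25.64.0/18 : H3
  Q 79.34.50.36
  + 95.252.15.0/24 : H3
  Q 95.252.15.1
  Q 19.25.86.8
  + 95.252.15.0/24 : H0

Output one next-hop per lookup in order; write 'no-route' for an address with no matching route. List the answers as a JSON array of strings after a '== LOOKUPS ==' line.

Apply in order:
  + 19.25.80.0/20 (H0) depth=20
  + 0.0.0.0/0 (H1) depth=0
  Q 19.25.80.0: descend 00010011000110010101 ; hops seen [H1,H0] ; pick H0
  + 95.252.15.170/32 (H1) depth=32
  Q 95.252.15.170: descend 01011111111111000000111110101010 ; hops seen [H1,H1] ; pick H1
  + 0.0.0.0/3 (H1) depth=3
  Q 95.252.15.170: descend 01011111111111000000111110101010 ; hops seen [H1,H1] ; pick H1
  Q 95.254.15.170: descend 01011111111111 ; hops seen [H1] ; pick H1
  - 0.0.0.0/3 clear@3
  Q 19.25.80.87: descend 00010011000110010101 ; hops seen [H1,H0] ; pick H0
  - 95.252.15.170/32 clear@32
  + 95.252.0.0/16 (H2) depth=16
  Q 19.25.80.0: descend 00010011000110010101 ; hops seen [H1,H0] ; pick H0
  Q 19.25.80.90: descend 00010011000110010101 ; hops seen [H1,H0] ; pick H0
  Q 95.252.0.0: descend 01011111111111000000 ; hops seen [H1,H2] ; pick H2
  - 95.252.0.0/16 clear@16
  + 0.0.0.0/0 (H1) depth=0
  - 0.0.0.0/0 clear@0
  Q 19.25.81.146: descend 00010011000110010101 ; hops seen [H0] ; pick H0
  Q 19.25.80.7: descend 00010011000110010101 ; hops seen [H0] ; pick H0
  - 19.25.80.0/20 clear@20
  + 19.25.0.0/17 (H2) depth=17
  + 0.0.0.0/0 (H2) depth=0
  + 19.25.86.0/24 (H0) depth=24
  Q 19.25.86.107: descend 000100110001100101010110 ; hops seen [H2,H2,H0] ; pick H0
  Q 140.164.218.186: descend ε ; hops seen [H2] ; pick H2
  + 19.25.0.0/16 (H3) depth=16
  + 19.0.0.0/8 (H3) depth=8
  Q 19.25.6.217: descend 00010011000110010 ; hops seen [H2,H3,H3,H2] ; pick H2
  Q 19.0.0.85: descend 00010011000 ; hops seen [H2,H3] ; pick H3
  + 19.25.64.0/18 (H3) depth=18
  Q 79.34.50.36: descend 010 ; hops seen [H2] ; pick H2
  + 95.252.15.0/24 (H3) depth=24
  Q 95.252.15.1: descend 010111111111110000001111 ; hops seen [H2,H3] ; pick H3
  Q 19.25.86.8: descend 000100110001100101010110 ; hops seen [H2,H3,H3,H2,H3,H0] ; pick H0
  + 95.252.15.0/24 (H0) depth=24

== LOOKUPS ==
["H0","H1","H1","H1","H0","H0","H0","H2","H0","H0","H0","H2","H2","H3","H2","H3","H0"]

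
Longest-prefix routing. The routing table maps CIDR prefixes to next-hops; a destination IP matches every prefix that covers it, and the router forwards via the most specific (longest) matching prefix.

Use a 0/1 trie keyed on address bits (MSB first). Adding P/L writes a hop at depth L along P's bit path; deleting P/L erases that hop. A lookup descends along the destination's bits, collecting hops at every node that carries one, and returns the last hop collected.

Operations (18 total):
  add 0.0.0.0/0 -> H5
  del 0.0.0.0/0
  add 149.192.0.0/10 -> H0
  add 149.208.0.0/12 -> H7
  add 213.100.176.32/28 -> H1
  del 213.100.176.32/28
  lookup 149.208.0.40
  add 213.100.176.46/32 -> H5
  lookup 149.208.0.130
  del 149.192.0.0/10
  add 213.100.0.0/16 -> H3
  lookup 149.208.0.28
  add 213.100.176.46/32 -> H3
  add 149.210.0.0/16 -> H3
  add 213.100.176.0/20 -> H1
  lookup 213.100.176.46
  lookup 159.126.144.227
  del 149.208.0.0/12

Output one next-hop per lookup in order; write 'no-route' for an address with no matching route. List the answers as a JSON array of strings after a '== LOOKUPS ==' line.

Trace:
  + 0.0.0.0/0 (H5) depth=0
  - 0.0.0.0/0 clear@0
  + 149.192.0.0/10 (H0) depth=10
  + 149.208.0.0/12 (H7) depth=12
  + 213.100.176.32/28 (H1) depth=28
  - 213.100.176.32/28 clear@28
  ? 149.208.0.40  path d0:-→d1:-→d2:-→d3:-→d4:-→d5:-→d6:-→d7:-→d8:-→d9:-→d10:H0→d11:-→d12:H7  best=H7
  + 213.100.176.46/32 (H5) depth=32
  ? 149.208.0.130  path d0:-→d1:-→d2:-→d3:-→d4:-→d5:-→d6:-→d7:-→d8:-→d9:-→d10:H0→d11:-→d12:H7  best=H7
  - 149.192.0.0/10 clear@10
  + 213.100.0.0/16 (H3) depth=16
  ? 149.208.0.28  path d0:-→d1:-→d2:-→d3:-→d4:-→d5:-→d6:-→d7:-→d8:-→d9:-→d10:-→d11:-→d12:H7  best=H7
  + 213.100.176.46/32 (H3) depth=32
  + 149.210.0.0/16 (H3) depth=16
  + 213.100.176.0/20 (H1) depth=20
  ? 213.100.176.46  path d0:-→d1:-→d2:-→d3:-→d4:-→d5:-→d6:-→d7:-→d8:-→d9:-→d10:-→d11:-→d12:-→d13:-→d14:-→d15:-→d16:H3→d17:-→d18:-→d19:-→d20:H1→d21:-→d22:-→d23:-→d24:-→d25:-→d26:-→d27:-→d28:-→d29:-→d30:-→d31:-→d32:H3  best=H3
  ? 159.126.144.227  path d0:-→d1:-→d2:-→d3:-→d4:-  best=no-route
  - 149.208.0.0/12 clear@12

== LOOKUPS ==
["H7","H7","H7","H3","no-route"]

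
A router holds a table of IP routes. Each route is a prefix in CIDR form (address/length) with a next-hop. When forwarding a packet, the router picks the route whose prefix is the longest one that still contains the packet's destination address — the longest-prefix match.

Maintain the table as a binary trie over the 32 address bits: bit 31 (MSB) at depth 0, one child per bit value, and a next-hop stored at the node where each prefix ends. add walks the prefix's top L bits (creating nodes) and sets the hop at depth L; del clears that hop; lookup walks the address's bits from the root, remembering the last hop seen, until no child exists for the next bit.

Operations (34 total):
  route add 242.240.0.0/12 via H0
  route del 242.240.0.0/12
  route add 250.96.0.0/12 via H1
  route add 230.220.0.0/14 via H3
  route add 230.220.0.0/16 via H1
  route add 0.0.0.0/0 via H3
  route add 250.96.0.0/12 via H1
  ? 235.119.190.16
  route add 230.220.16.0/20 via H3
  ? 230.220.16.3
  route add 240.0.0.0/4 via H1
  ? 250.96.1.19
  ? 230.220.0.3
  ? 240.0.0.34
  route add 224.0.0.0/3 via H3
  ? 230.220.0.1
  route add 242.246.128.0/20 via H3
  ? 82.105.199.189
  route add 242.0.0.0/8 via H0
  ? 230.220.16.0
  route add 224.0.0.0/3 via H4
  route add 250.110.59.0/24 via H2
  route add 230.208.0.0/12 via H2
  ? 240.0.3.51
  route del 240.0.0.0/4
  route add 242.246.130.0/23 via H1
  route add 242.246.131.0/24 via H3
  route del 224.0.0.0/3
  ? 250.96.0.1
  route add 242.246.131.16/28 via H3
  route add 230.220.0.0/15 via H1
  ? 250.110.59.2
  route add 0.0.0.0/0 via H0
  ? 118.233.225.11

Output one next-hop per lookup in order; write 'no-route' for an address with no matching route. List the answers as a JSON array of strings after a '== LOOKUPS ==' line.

Apply in order:
  + 242.240.0.0/12 (H0) depth=12
  del 242.240.0.0/12 (clear depth 12)
  + 250.96.0.0/12 (H1) depth=12
  + 230.220.0.0/14 (H3) depth=14
  + 230.220.0.0/16 (H1) depth=16
  + 0.0.0.0/0 (H3) depth=0
  + 250.96.0.0/12 (H1) depth=12
  Q 235.119.190.16: descend 1110 ; hops seen [H3] ; pick H3
  + 230.220.16.0/20 (H3) depth=20
  Q 230.220.16.3: descend 11100110110111000001 ; hops seen [H3,H3,H1,H3] ; pick H3
  + 240.0.0.0/4 (H1) depth=4
  Q 250.96.1.19: descend 111110100110 ; hops seen [H3,H1,H1] ; pick H1
  Q 230.220.0.3: descend 1110011011011100000 ; hops seen [H3,H3,H1] ; pick H1
  Q 240.0.0.34: descend 111100 ; hops seen [H3,H1] ; pick H1
  + 224.0.0.0/3 (H3) depth=3
  Q 230.220.0.1: descend 1110011011011100000 ; hops seen [H3,H3,H3,H1] ; pick H1
  + 242.246.128.0/20 (H3) depth=20
  Q 82.105.199.189: descend ε ; hops seen [H3] ; pick H3
  + 242.0.0.0/8 (H0) depth=8
  Q 230.220.16.0: descend 11100110110111000001 ; hops seen [H3,H3,H3,H1,H3] ; pick H3
  + 224.0.0.0/3 (H4) depth=3
  + 250.110.59.0/24 (H2) depth=24
  + 230.208.0.0/12 (H2) depth=12
  Q 240.0.3.51: descend 111100 ; hops seen [H3,H4,H1] ; pick H1
  del 240.0.0.0/4 (clear depth 4)
  + 242.246.130.0/23 (H1) depth=23
  + 242.246.131.0/24 (H3) depth=24
  del 224.0.0.0/3 (clear depth 3)
  Q 250.96.0.1: descend 111110100110 ; hops seen [H3,H1] ; pick H1
  + 242.246.131.16/28 (H3) depth=28
  + 230.220.0.0/15 (H1) depth=15
  Q 250.110.59.2: descend 111110100110111000111011 ; hops seen [H3,H1,H2] ; pick H2
  + 0.0.0.0/0 (H0) depth=0
  Q 118.233.225.11: descend ε ; hops seen [H0] ; pick H0

== LOOKUPS ==
["H3","H3","H1","H1","H1","H1","H3","H3","H1","H1","H2","H0"]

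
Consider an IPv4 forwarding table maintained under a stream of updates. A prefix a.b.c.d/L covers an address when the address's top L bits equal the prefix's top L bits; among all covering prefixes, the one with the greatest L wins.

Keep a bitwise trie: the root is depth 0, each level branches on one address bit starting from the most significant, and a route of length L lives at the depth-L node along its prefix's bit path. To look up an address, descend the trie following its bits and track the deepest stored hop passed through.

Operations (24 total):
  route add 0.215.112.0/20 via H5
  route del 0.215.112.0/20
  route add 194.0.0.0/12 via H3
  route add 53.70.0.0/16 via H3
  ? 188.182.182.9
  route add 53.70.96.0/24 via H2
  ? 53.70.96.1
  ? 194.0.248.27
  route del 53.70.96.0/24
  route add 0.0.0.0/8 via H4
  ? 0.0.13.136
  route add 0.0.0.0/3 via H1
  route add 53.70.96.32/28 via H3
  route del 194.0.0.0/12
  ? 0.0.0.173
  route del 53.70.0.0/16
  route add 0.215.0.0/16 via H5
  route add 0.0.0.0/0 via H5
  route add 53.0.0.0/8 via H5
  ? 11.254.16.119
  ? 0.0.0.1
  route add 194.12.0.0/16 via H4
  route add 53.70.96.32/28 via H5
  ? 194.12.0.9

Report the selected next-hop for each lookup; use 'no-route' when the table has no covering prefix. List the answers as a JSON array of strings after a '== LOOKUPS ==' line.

Apply in order:
  add 0.215.112.0/20 -> H5 at depth 20
  del 0.215.112.0/20 (clear depth 20)
  add 194.0.0.0/12 -> H3 at depth 12
  add 53.70.0.0/16 -> H3 at depth 16
  lookup 188.182.182.9: bits 1 walk d0:-→d1:- -> no-route
  add 53.70.96.0/24 -> H2 at depth 24
  lookup 53.70.96.1: bits 001101010100011001100000 walk d0:-→d1:-→d2:-→d3:-→d4:-→d5:-→d6:-→d7:-→d8:-→d9:-→d10:-→d11:-→d12:-→d13:-→d14:-→d15:-→d16:H3→d17:-→d18:-→d19:-→d20:-→d21:-→d22:-→d23:-→d24:H2 -> H2
  lookup 194.0.248.27: bits 110000100000 walk d0:-→d1:-→d2:-→d3:-→d4:-→d5:-→d6:-→d7:-→d8:-→d9:-→d10:-→d11:-→d12:H3 -> H3
  del 53.70.96.0/24 (clear depth 24)
  add 0.0.0.0/8 -> H4 at depth 8
  lookup 0.0.13.136: bits 00000000 walk d0:-→d1:-→d2:-→d3:-→d4:-→d5:-→d6:-→d7:-→d8:H4 -> H4
  add 0.0.0.0/3 -> H1 at depth 3
  add 53.70.96.32/28 -> H3 at depth 28
  del 194.0.0.0/12 (clear depth 12)
  lookup 0.0.0.173: bits 00000000 walk d0:-→d1:-→d2:-→d3:H1→d4:-→d5:-→d6:-→d7:-→d8:H4 -> H4
  del 53.70.0.0/16 (clear depth 16)
  add 0.215.0.0/16 -> H5 at depth 16
  add 0.0.0.0/0 -> H5 at depth 0
  add 53.0.0.0/8 -> H5 at depth 8
  lookup 11.254.16.119: bits 0000 walk d0:H5→d1:-→d2:-→d3:H1→d4:- -> H1
  lookup 0.0.0.1: bits 00000000 walk d0:H5→d1:-→d2:-→d3:H1→d4:-→d5:-→d6:-→d7:-→d8:H4 -> H4
  add 194.12.0.0/16 -> H4 at depth 16
  add 53.70.96.32/28 -> H5 at depth 28
  lookup 194.12.0.9: bits 1100001000001100 walk d0:H5→d1:-→d2:-→d3:-→d4:-→d5:-→d6:-→d7:-→d8:-→d9:-→d10:-→d11:-→d12:-→d13:-→d14:-→d15:-→d16:H4 -> H4

== LOOKUPS ==
["no-route","H2","H3","H4","H4","H1","H4","H4"]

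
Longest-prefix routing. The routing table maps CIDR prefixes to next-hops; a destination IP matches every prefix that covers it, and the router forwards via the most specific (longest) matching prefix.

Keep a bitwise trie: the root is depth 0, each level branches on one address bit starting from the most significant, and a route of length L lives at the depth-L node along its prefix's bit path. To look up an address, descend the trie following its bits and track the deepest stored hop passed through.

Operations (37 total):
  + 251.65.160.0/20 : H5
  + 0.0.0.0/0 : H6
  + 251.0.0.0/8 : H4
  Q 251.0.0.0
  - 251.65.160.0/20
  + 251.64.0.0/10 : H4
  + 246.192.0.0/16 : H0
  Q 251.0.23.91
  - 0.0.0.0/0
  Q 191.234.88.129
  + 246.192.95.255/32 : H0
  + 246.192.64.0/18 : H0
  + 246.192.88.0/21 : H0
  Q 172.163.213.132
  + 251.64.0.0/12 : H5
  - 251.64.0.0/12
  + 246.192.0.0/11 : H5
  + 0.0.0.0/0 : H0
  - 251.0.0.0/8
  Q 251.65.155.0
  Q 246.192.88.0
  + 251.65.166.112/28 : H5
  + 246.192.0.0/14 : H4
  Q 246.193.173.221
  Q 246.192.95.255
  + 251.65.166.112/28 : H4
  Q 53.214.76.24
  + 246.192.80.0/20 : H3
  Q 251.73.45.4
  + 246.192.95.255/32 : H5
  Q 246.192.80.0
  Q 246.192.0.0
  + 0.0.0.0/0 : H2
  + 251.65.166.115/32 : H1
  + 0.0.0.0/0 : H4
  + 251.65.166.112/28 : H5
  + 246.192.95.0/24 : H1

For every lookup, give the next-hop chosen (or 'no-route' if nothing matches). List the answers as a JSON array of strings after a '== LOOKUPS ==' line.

Trace:
  + 251.65.160.0/20 (H5) depth=20
  + 0.0.0.0/0 (H6) depth=0
  + 251.0.0.0/8 (H4) depth=8
  ? 251.0.0.0  path d0:H6→d1:-→d2:-→d3:-→d4:-→d5:-→d6:-→d7:-→d8:H4→d9:-  best=H4
  del 251.65.160.0/20 (clear depth 20)
  + 251.64.0.0/10 (H4) depth=10
  + 246.192.0.0/16 (H0) depth=16
  ? 251.0.23.91  path d0:H6→d1:-→d2:-→d3:-→d4:-→d5:-→d6:-→d7:-→d8:H4→d9:-  best=H4
  del 0.0.0.0/0 (clear depth 0)
  ? 191.234.88.129  path d0:-→d1:-  best=no-route
  + 246.192.95.255/32 (H0) depth=32
  + 246.192.64.0/18 (H0) depth=18
  + 246.192.88.0/21 (H0) depth=21
  ? 172.163.213.132  path d0:-→d1:-  best=no-route
  + 251.64.0.0/12 (H5) depth=12
  del 251.64.0.0/12 (clear depth 12)
  + 246.192.0.0/11 (H5) depth=11
  + 0.0.0.0/0 (H0) depth=0
  del 251.0.0.0/8 (clear depth 8)
  ? 251.65.155.0  path d0:H0→d1:-→d2:-→d3:-→d4:-→d5:-→d6:-→d7:-→d8:-→d9:-→d10:H4→d11:-→d12:-→d13:-→d14:-→d15:-→d16:-→d17:-→d18:-  best=H4
  ? 246.192.88.0  path d0:H0→d1:-→d2:-→d3:-→d4:-→d5:-→d6:-→d7:-→d8:-→d9:-→d10:-→d11:H5→d12:-→d13:-→d14:-→d15:-→d16:H0→d17:-→d18:H0→d19:-→d20:-→d21:H0  best=H0
  + 251.65.166.112/28 (H5) depth=28
  + 246.192.0.0/14 (H4) depth=14
  ? 246.193.173.221  path d0:H0→d1:-→d2:-→d3:-→d4:-→d5:-→d6:-→d7:-→d8:-→d9:-→d10:-→d11:H5→d12:-→d13:-→d14:H4→d15:-  best=H4
  ? 246.192.95.255  path d0:H0→d1:-→d2:-→d3:-→d4:-→d5:-→d6:-→d7:-→d8:-→d9:-→d10:-→d11:H5→d12:-→d13:-→d14:H4→d15:-→d16:H0→d17:-→d18:H0→d19:-→d20:-→d21:H0→d22:-→d23:-→d24:-→d25:-→d26:-→d27:-→d28:-→d29:-→d30:-→d31:-→d32:H0  best=H0
  + 251.65.166.112/28 (H4) depth=28
  ? 53.214.76.24  path d0:H0  best=H0
  + 246.192.80.0/20 (H3) depth=20
  ? 251.73.45.4  path d0:H0→d1:-→d2:-→d3:-→d4:-→d5:-→d6:-→d7:-→d8:-→d9:-→d10:H4→d11:-→d12:-  best=H4
  + 246.192.95.255/32 (H5) depth=32
  ? 246.192.80.0  path d0:H0→d1:-→d2:-→d3:-→d4:-→d5:-→d6:-→d7:-→d8:-→d9:-→d10:-→d11:H5→d12:-→d13:-→d14:H4→d15:-→d16:H0→d17:-→d18:H0→d19:-→d20:H3  best=H3
  ? 246.192.0.0  path d0:H0→d1:-→d2:-→d3:-→d4:-→d5:-→d6:-→d7:-→d8:-→d9:-→d10:-→d11:H5→d12:-→d13:-→d14:H4→d15:-→d16:H0→d17:-  best=H0
  + 0.0.0.0/0 (H2) depth=0
  + 251.65.166.115/32 (H1) depth=32
  + 0.0.0.0/0 (H4) depth=0
  + 251.65.166.112/28 (H5) depth=28
  + 246.192.95.0/24 (H1) depth=24

== LOOKUPS ==
["H4","H4","no-route","no-route","H4","H0","H4","H0","H0","H4","H3","H0"]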